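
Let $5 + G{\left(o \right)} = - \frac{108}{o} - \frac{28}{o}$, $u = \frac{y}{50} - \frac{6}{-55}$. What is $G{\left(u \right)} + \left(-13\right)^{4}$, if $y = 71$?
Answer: $\frac{23940796}{841} \approx 28467.0$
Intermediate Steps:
$u = \frac{841}{550}$ ($u = \frac{71}{50} - \frac{6}{-55} = 71 \cdot \frac{1}{50} - - \frac{6}{55} = \frac{71}{50} + \frac{6}{55} = \frac{841}{550} \approx 1.5291$)
$G{\left(o \right)} = -5 - \frac{136}{o}$
$G{\left(u \right)} + \left(-13\right)^{4} = \left(-5 - \frac{136}{\frac{841}{550}}\right) + \left(-13\right)^{4} = \left(-5 - \frac{74800}{841}\right) + 28561 = - \frac{79005}{841} + 28561 = \frac{23940796}{841}$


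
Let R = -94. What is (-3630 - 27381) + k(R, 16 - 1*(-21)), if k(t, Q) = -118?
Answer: -31129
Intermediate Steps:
(-3630 - 27381) + k(R, 16 - 1*(-21)) = (-3630 - 27381) - 118 = -31011 - 118 = -31129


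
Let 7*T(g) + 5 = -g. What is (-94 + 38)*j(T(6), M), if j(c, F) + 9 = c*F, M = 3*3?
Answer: 1296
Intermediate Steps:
M = 9
T(g) = -5/7 - g/7 (T(g) = -5/7 + (-g)/7 = -5/7 - g/7)
j(c, F) = -9 + F*c (j(c, F) = -9 + c*F = -9 + F*c)
(-94 + 38)*j(T(6), M) = (-94 + 38)*(-9 + 9*(-5/7 - 1/7*6)) = -56*(-9 + 9*(-5/7 - 6/7)) = -56*(-9 + 9*(-11/7)) = -56*(-9 - 99/7) = -56*(-162/7) = 1296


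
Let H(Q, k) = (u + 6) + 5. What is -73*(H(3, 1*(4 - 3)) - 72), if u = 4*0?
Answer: 4453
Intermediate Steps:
u = 0
H(Q, k) = 11 (H(Q, k) = (0 + 6) + 5 = 6 + 5 = 11)
-73*(H(3, 1*(4 - 3)) - 72) = -73*(11 - 72) = -73*(-61) = 4453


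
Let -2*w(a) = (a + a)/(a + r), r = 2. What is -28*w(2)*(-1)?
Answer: -14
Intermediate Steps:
w(a) = -a/(2 + a) (w(a) = -(a + a)/(2*(a + 2)) = -2*a/(2*(2 + a)) = -a/(2 + a))
-28*w(2)*(-1) = -(-28)*2/(2 + 2)*(-1) = -(-28)*2/4*(-1) = -28*(-½)*(-1) = 14*(-1) = -14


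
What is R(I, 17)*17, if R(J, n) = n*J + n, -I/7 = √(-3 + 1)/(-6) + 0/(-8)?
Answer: 289 + 2023*I*√2/6 ≈ 289.0 + 476.83*I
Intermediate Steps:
I = 7*I*√2/6 (I = -7*(√(-3 + 1)/(-6) + 0/(-8)) = -7*(√(-2)*(-⅙) + 0*(-⅛)) = -7*((I*√2)*(-⅙) + 0) = -7*(-I*√2/6 + 0) = -(-7)*I*√2/6 = 7*I*√2/6 ≈ 1.6499*I)
R(J, n) = n + J*n (R(J, n) = J*n + n = n + J*n)
R(I, 17)*17 = (17*(1 + 7*I*√2/6))*17 = (17 + 119*I*√2/6)*17 = 289 + 2023*I*√2/6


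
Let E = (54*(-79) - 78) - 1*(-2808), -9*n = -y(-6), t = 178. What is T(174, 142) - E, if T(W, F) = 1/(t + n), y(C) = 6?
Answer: 823299/536 ≈ 1536.0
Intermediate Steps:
n = 2/3 (n = -(-1)*6/9 = -1/9*(-6) = 2/3 ≈ 0.66667)
T(W, F) = 3/536 (T(W, F) = 1/(178 + 2/3) = 1/(536/3) = 3/536)
E = -1536 (E = (-4266 - 78) + 2808 = -4344 + 2808 = -1536)
T(174, 142) - E = 3/536 - 1*(-1536) = 3/536 + 1536 = 823299/536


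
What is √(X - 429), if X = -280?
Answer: I*√709 ≈ 26.627*I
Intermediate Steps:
√(X - 429) = √(-280 - 429) = √(-709) = I*√709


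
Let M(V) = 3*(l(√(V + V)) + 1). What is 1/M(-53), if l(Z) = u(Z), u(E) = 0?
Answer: ⅓ ≈ 0.33333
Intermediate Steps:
l(Z) = 0
M(V) = 3 (M(V) = 3*(0 + 1) = 3*1 = 3)
1/M(-53) = 1/3 = ⅓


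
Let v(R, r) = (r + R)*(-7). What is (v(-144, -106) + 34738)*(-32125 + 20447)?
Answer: -426106864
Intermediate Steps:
v(R, r) = -7*R - 7*r (v(R, r) = (R + r)*(-7) = -7*R - 7*r)
(v(-144, -106) + 34738)*(-32125 + 20447) = ((-7*(-144) - 7*(-106)) + 34738)*(-32125 + 20447) = ((1008 + 742) + 34738)*(-11678) = (1750 + 34738)*(-11678) = 36488*(-11678) = -426106864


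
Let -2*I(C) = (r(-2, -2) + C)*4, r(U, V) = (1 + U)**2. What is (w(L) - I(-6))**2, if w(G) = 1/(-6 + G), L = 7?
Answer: 81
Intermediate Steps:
I(C) = -2 - 2*C (I(C) = -((1 - 2)**2 + C)*4/2 = -((-1)**2 + C)*4/2 = -(1 + C)*4/2 = -(4 + 4*C)/2 = -2 - 2*C)
(w(L) - I(-6))**2 = (1/(-6 + 7) - (-2 - 2*(-6)))**2 = (1/1 - (-2 + 12))**2 = (1 - 1*10)**2 = (1 - 10)**2 = (-9)**2 = 81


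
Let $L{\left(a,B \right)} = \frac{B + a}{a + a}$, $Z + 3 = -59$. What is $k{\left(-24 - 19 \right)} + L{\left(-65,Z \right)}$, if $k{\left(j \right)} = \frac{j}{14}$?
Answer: $- \frac{953}{455} \approx -2.0945$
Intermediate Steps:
$Z = -62$ ($Z = -3 - 59 = -62$)
$k{\left(j \right)} = \frac{j}{14}$ ($k{\left(j \right)} = j \frac{1}{14} = \frac{j}{14}$)
$L{\left(a,B \right)} = \frac{B + a}{2 a}$
$k{\left(-24 - 19 \right)} + L{\left(-65,Z \right)} = \frac{-24 - 19}{14} + \frac{-62 - 65}{2 \left(-65\right)} = \frac{1}{14} \left(-43\right) + \frac{1}{2} \left(- \frac{1}{65}\right) \left(-127\right) = - \frac{43}{14} + \frac{127}{130} = - \frac{953}{455}$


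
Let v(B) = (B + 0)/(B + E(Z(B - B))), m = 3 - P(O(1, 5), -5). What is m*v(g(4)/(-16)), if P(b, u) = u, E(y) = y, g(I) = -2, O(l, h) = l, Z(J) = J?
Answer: 8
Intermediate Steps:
m = 8 (m = 3 - 1*(-5) = 3 + 5 = 8)
v(B) = 1 (v(B) = (B + 0)/(B + (B - B)) = B/(B + 0) = B/B = 1)
m*v(g(4)/(-16)) = 8*1 = 8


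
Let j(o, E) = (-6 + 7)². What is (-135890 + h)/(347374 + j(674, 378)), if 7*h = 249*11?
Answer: -948491/2431625 ≈ -0.39006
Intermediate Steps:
h = 2739/7 (h = (249*11)/7 = (⅐)*2739 = 2739/7 ≈ 391.29)
j(o, E) = 1 (j(o, E) = 1² = 1)
(-135890 + h)/(347374 + j(674, 378)) = (-135890 + 2739/7)/(347374 + 1) = -948491/7/347375 = -948491/7*1/347375 = -948491/2431625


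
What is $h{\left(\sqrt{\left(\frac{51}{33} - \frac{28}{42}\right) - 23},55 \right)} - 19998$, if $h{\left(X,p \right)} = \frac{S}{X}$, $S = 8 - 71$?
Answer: $-19998 + \frac{63 i \sqrt{24090}}{730} \approx -19998.0 + 13.395 i$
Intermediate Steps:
$S = -63$ ($S = 8 - 71 = -63$)
$h{\left(X,p \right)} = - \frac{63}{X}$
$h{\left(\sqrt{\left(\frac{51}{33} - \frac{28}{42}\right) - 23},55 \right)} - 19998 = - \frac{63}{\sqrt{\left(\frac{51}{33} - \frac{28}{42}\right) - 23}} - 19998 = - \frac{63}{\sqrt{\left(51 \cdot \frac{1}{33} - \frac{2}{3}\right) - 23}} - 19998 = - \frac{63}{\sqrt{\left(\frac{17}{11} - \frac{2}{3}\right) - 23}} - 19998 = - \frac{63}{\sqrt{\frac{29}{33} - 23}} - 19998 = - \frac{63}{\sqrt{- \frac{730}{33}}} - 19998 = - \frac{63}{\frac{1}{33} i \sqrt{24090}} - 19998 = - 63 \left(- \frac{i \sqrt{24090}}{730}\right) - 19998 = \frac{63 i \sqrt{24090}}{730} - 19998 = -19998 + \frac{63 i \sqrt{24090}}{730}$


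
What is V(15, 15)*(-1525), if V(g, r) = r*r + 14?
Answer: -364475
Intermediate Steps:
V(g, r) = 14 + r**2 (V(g, r) = r**2 + 14 = 14 + r**2)
V(15, 15)*(-1525) = (14 + 15**2)*(-1525) = (14 + 225)*(-1525) = 239*(-1525) = -364475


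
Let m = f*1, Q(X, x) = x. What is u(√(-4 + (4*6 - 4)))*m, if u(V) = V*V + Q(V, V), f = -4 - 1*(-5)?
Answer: 20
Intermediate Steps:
f = 1 (f = -4 + 5 = 1)
u(V) = V + V² (u(V) = V*V + V = V² + V = V + V²)
m = 1 (m = 1*1 = 1)
u(√(-4 + (4*6 - 4)))*m = (√(-4 + (4*6 - 4))*(1 + √(-4 + (4*6 - 4))))*1 = (√(-4 + (24 - 4))*(1 + √(-4 + (24 - 4))))*1 = (√(-4 + 20)*(1 + √(-4 + 20)))*1 = (√16*(1 + √16))*1 = (4*(1 + 4))*1 = (4*5)*1 = 20*1 = 20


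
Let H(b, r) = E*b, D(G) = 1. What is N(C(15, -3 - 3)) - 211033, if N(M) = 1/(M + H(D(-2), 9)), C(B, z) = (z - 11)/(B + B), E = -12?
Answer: -79559471/377 ≈ -2.1103e+5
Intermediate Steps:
H(b, r) = -12*b
C(B, z) = (-11 + z)/(2*B) (C(B, z) = (-11 + z)/((2*B)) = (-11 + z)*(1/(2*B)) = (-11 + z)/(2*B))
N(M) = 1/(-12 + M) (N(M) = 1/(M - 12*1) = 1/(M - 12) = 1/(-12 + M))
N(C(15, -3 - 3)) - 211033 = 1/(-12 + (½)*(-11 + (-3 - 3))/15) - 211033 = 1/(-12 + (½)*(1/15)*(-11 - 6)) - 211033 = 1/(-12 + (½)*(1/15)*(-17)) - 211033 = 1/(-12 - 17/30) - 211033 = 1/(-377/30) - 211033 = -30/377 - 211033 = -79559471/377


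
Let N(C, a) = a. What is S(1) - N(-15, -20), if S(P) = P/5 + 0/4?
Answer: 101/5 ≈ 20.200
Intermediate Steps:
S(P) = P/5 (S(P) = P*(1/5) + 0*(1/4) = P/5 + 0 = P/5)
S(1) - N(-15, -20) = (1/5)*1 - 1*(-20) = 1/5 + 20 = 101/5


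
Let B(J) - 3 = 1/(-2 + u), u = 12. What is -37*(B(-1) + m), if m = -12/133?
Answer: -148111/1330 ≈ -111.36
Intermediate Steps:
m = -12/133 (m = -12*1/133 = -12/133 ≈ -0.090226)
B(J) = 31/10 (B(J) = 3 + 1/(-2 + 12) = 3 + 1/10 = 3 + ⅒ = 31/10)
-37*(B(-1) + m) = -37*(31/10 - 12/133) = -37*4003/1330 = -148111/1330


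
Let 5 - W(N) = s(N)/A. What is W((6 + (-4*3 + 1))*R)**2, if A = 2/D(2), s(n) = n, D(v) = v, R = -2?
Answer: 25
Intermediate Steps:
A = 1 (A = 2/2 = 2*(1/2) = 1)
W(N) = 5 - N (W(N) = 5 - N/1 = 5 - N)
W((6 + (-4*3 + 1))*R)**2 = (5 - (6 + (-4*3 + 1))*(-2))**2 = (5 - (6 + (-12 + 1))*(-2))**2 = (5 - (6 - 11)*(-2))**2 = (5 - (-5)*(-2))**2 = (5 - 1*10)**2 = (5 - 10)**2 = (-5)**2 = 25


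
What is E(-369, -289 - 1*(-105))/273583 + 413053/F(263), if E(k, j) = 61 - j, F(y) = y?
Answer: 113004343334/71952329 ≈ 1570.5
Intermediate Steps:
E(-369, -289 - 1*(-105))/273583 + 413053/F(263) = (61 - (-289 - 1*(-105)))/273583 + 413053/263 = (61 - (-289 + 105))*(1/273583) + 413053*(1/263) = (61 - 1*(-184))*(1/273583) + 413053/263 = (61 + 184)*(1/273583) + 413053/263 = 245*(1/273583) + 413053/263 = 245/273583 + 413053/263 = 113004343334/71952329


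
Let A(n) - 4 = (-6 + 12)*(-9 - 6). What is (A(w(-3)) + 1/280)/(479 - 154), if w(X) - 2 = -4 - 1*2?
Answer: -24079/91000 ≈ -0.26460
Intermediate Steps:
w(X) = -4 (w(X) = 2 + (-4 - 1*2) = 2 + (-4 - 2) = 2 - 6 = -4)
A(n) = -86 (A(n) = 4 + (-6 + 12)*(-9 - 6) = 4 + 6*(-15) = 4 - 90 = -86)
(A(w(-3)) + 1/280)/(479 - 154) = (-86 + 1/280)/(479 - 154) = (-86 + 1/280)/325 = -24079/280*1/325 = -24079/91000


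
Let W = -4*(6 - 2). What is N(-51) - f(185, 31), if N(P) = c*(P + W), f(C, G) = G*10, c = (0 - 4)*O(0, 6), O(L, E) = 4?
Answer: 762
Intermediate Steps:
W = -16 (W = -4*4 = -16)
c = -16 (c = (0 - 4)*4 = -4*4 = -16)
f(C, G) = 10*G
N(P) = 256 - 16*P (N(P) = -16*(P - 16) = -16*(-16 + P) = 256 - 16*P)
N(-51) - f(185, 31) = (256 - 16*(-51)) - 10*31 = (256 + 816) - 1*310 = 1072 - 310 = 762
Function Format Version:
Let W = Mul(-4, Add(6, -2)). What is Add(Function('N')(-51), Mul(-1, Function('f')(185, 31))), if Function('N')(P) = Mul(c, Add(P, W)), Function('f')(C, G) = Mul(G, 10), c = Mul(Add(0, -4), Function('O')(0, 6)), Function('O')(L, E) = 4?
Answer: 762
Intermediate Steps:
W = -16 (W = Mul(-4, 4) = -16)
c = -16 (c = Mul(Add(0, -4), 4) = Mul(-4, 4) = -16)
Function('f')(C, G) = Mul(10, G)
Function('N')(P) = Add(256, Mul(-16, P)) (Function('N')(P) = Mul(-16, Add(P, -16)) = Mul(-16, Add(-16, P)) = Add(256, Mul(-16, P)))
Add(Function('N')(-51), Mul(-1, Function('f')(185, 31))) = Add(Add(256, Mul(-16, -51)), Mul(-1, Mul(10, 31))) = Add(Add(256, 816), Mul(-1, 310)) = Add(1072, -310) = 762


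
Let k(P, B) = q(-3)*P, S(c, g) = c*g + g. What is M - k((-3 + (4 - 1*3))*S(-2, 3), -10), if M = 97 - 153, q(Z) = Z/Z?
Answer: -62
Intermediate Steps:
q(Z) = 1
S(c, g) = g + c*g
M = -56
k(P, B) = P (k(P, B) = 1*P = P)
M - k((-3 + (4 - 1*3))*S(-2, 3), -10) = -56 - (-3 + (4 - 1*3))*3*(1 - 2) = -56 - (-3 + (4 - 3))*3*(-1) = -56 - (-3 + 1)*(-3) = -56 - (-2)*(-3) = -56 - 1*6 = -56 - 6 = -62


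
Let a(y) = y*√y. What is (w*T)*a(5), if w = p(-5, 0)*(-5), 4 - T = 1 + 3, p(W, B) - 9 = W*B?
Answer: 0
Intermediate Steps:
p(W, B) = 9 + B*W (p(W, B) = 9 + W*B = 9 + B*W)
a(y) = y^(3/2)
T = 0 (T = 4 - (1 + 3) = 4 - 1*4 = 4 - 4 = 0)
w = -45 (w = (9 + 0*(-5))*(-5) = (9 + 0)*(-5) = 9*(-5) = -45)
(w*T)*a(5) = (-45*0)*5^(3/2) = 0*(5*√5) = 0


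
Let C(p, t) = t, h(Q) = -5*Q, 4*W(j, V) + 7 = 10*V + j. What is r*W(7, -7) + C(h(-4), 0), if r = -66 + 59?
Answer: 245/2 ≈ 122.50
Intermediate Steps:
W(j, V) = -7/4 + j/4 + 5*V/2 (W(j, V) = -7/4 + (10*V + j)/4 = -7/4 + (j + 10*V)/4 = -7/4 + (j/4 + 5*V/2) = -7/4 + j/4 + 5*V/2)
r = -7
r*W(7, -7) + C(h(-4), 0) = -7*(-7/4 + (¼)*7 + (5/2)*(-7)) + 0 = -7*(-7/4 + 7/4 - 35/2) + 0 = -7*(-35/2) + 0 = 245/2 + 0 = 245/2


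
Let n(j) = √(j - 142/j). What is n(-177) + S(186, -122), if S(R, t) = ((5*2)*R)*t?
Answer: -226920 + I*√5520099/177 ≈ -2.2692e+5 + 13.274*I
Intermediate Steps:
S(R, t) = 10*R*t (S(R, t) = (10*R)*t = 10*R*t)
n(-177) + S(186, -122) = √(-177 - 142/(-177)) + 10*186*(-122) = √(-177 - 142*(-1/177)) - 226920 = √(-177 + 142/177) - 226920 = √(-31187/177) - 226920 = I*√5520099/177 - 226920 = -226920 + I*√5520099/177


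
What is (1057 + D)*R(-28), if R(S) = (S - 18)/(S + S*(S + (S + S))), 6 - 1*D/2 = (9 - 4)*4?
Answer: -3381/166 ≈ -20.367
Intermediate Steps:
D = -28 (D = 12 - 2*(9 - 4)*4 = 12 - 10*4 = 12 - 2*20 = 12 - 40 = -28)
R(S) = (-18 + S)/(S + 3*S²) (R(S) = (-18 + S)/(S + S*(S + 2*S)) = (-18 + S)/(S + S*(3*S)) = (-18 + S)/(S + 3*S²))
(1057 + D)*R(-28) = (1057 - 28)*((-18 - 28)/((-28)*(1 + 3*(-28)))) = 1029*(-1/28*(-46)/(1 - 84)) = 1029*(-1/28*(-46)/(-83)) = 1029*(-1/28*(-1/83)*(-46)) = 1029*(-23/1162) = -3381/166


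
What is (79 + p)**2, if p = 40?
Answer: 14161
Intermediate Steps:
(79 + p)**2 = (79 + 40)**2 = 119**2 = 14161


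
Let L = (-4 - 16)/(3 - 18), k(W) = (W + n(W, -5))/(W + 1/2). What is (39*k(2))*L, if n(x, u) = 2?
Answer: 416/5 ≈ 83.200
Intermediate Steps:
k(W) = (2 + W)/(½ + W) (k(W) = (W + 2)/(W + 1/2) = (2 + W)/(W + ½) = (2 + W)/(½ + W))
L = 4/3 (L = -20/(-15) = -20*(-1/15) = 4/3 ≈ 1.3333)
(39*k(2))*L = (39*(2*(2 + 2)/(1 + 2*2)))*(4/3) = (39*(2*4/(1 + 4)))*(4/3) = (39*(2*4/5))*(4/3) = (39*(2*(⅕)*4))*(4/3) = (39*(8/5))*(4/3) = (312/5)*(4/3) = 416/5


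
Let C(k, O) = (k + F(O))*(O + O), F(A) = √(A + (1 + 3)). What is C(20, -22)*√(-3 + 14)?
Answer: -880*√11 - 132*I*√22 ≈ -2918.6 - 619.13*I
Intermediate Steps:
F(A) = √(4 + A) (F(A) = √(A + 4) = √(4 + A))
C(k, O) = 2*O*(k + √(4 + O)) (C(k, O) = (k + √(4 + O))*(O + O) = (k + √(4 + O))*(2*O) = 2*O*(k + √(4 + O)))
C(20, -22)*√(-3 + 14) = (2*(-22)*(20 + √(4 - 22)))*√(-3 + 14) = (2*(-22)*(20 + √(-18)))*√11 = (2*(-22)*(20 + 3*I*√2))*√11 = (-880 - 132*I*√2)*√11 = √11*(-880 - 132*I*√2)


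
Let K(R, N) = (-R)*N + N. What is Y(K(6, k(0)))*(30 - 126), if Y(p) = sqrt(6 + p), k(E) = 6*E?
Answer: -96*sqrt(6) ≈ -235.15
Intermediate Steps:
K(R, N) = N - N*R (K(R, N) = -N*R + N = N - N*R)
Y(K(6, k(0)))*(30 - 126) = sqrt(6 + (6*0)*(1 - 1*6))*(30 - 126) = sqrt(6 + 0*(1 - 6))*(-96) = sqrt(6 + 0*(-5))*(-96) = sqrt(6 + 0)*(-96) = sqrt(6)*(-96) = -96*sqrt(6)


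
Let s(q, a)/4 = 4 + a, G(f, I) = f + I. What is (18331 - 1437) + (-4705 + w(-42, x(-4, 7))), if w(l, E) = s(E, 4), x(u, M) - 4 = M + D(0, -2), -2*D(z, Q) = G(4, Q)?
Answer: 12221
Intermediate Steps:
G(f, I) = I + f
D(z, Q) = -2 - Q/2 (D(z, Q) = -(Q + 4)/2 = -(4 + Q)/2 = -2 - Q/2)
s(q, a) = 16 + 4*a (s(q, a) = 4*(4 + a) = 16 + 4*a)
x(u, M) = 3 + M (x(u, M) = 4 + (M + (-2 - 1/2*(-2))) = 4 + (M + (-2 + 1)) = 4 + (M - 1) = 4 + (-1 + M) = 3 + M)
w(l, E) = 32 (w(l, E) = 16 + 4*4 = 16 + 16 = 32)
(18331 - 1437) + (-4705 + w(-42, x(-4, 7))) = (18331 - 1437) + (-4705 + 32) = 16894 - 4673 = 12221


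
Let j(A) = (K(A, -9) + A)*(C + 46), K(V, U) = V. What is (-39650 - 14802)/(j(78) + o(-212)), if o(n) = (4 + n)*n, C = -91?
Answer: -13613/9269 ≈ -1.4687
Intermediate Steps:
j(A) = -90*A (j(A) = (A + A)*(-91 + 46) = (2*A)*(-45) = -90*A)
o(n) = n*(4 + n)
(-39650 - 14802)/(j(78) + o(-212)) = (-39650 - 14802)/(-90*78 - 212*(4 - 212)) = -54452/(-7020 - 212*(-208)) = -54452/(-7020 + 44096) = -54452/37076 = -54452*1/37076 = -13613/9269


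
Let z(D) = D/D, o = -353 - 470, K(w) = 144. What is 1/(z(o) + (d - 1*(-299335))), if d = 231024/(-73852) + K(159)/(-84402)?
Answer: 86573007/25914146657764 ≈ 3.3408e-6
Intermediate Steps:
d = -270965588/86573007 (d = 231024/(-73852) + 144/(-84402) = 231024*(-1/73852) + 144*(-1/84402) = -57756/18463 - 8/4689 = -270965588/86573007 ≈ -3.1299)
o = -823
z(D) = 1
1/(z(o) + (d - 1*(-299335))) = 1/(1 + (-270965588/86573007 - 1*(-299335))) = 1/(1 + (-270965588/86573007 + 299335)) = 1/(1 + 25914060084757/86573007) = 1/(25914146657764/86573007) = 86573007/25914146657764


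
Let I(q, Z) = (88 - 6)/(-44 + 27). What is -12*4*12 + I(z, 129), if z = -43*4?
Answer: -9874/17 ≈ -580.82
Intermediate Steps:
z = -172
I(q, Z) = -82/17 (I(q, Z) = 82/(-17) = 82*(-1/17) = -82/17)
-12*4*12 + I(z, 129) = -12*4*12 - 82/17 = -48*12 - 82/17 = -576 - 82/17 = -9874/17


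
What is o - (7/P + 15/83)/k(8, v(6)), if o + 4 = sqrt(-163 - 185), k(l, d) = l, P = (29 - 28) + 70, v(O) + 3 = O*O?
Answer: -95111/23572 + 2*I*sqrt(87) ≈ -4.0349 + 18.655*I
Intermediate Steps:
v(O) = -3 + O**2 (v(O) = -3 + O*O = -3 + O**2)
P = 71 (P = 1 + 70 = 71)
o = -4 + 2*I*sqrt(87) (o = -4 + sqrt(-163 - 185) = -4 + sqrt(-348) = -4 + 2*I*sqrt(87) ≈ -4.0 + 18.655*I)
o - (7/P + 15/83)/k(8, v(6)) = (-4 + 2*I*sqrt(87)) - (7/71 + 15/83)/8 = (-4 + 2*I*sqrt(87)) - 1646/(5893*8) = (-4 + 2*I*sqrt(87)) - 1*823/23572 = (-4 + 2*I*sqrt(87)) - 823/23572 = -95111/23572 + 2*I*sqrt(87)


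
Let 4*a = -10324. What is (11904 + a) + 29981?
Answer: 39304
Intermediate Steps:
a = -2581 (a = (¼)*(-10324) = -2581)
(11904 + a) + 29981 = (11904 - 2581) + 29981 = 9323 + 29981 = 39304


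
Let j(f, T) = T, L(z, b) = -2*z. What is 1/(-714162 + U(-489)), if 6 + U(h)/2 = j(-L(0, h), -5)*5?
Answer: -1/714224 ≈ -1.4001e-6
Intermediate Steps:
U(h) = -62 (U(h) = -12 + 2*(-5*5) = -12 + 2*(-25) = -12 - 50 = -62)
1/(-714162 + U(-489)) = 1/(-714162 - 62) = 1/(-714224) = -1/714224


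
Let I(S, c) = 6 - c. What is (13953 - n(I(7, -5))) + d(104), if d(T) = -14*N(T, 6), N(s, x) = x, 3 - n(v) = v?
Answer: 13877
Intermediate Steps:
n(v) = 3 - v
d(T) = -84 (d(T) = -14*6 = -84)
(13953 - n(I(7, -5))) + d(104) = (13953 - (3 - (6 - 1*(-5)))) - 84 = (13953 - (3 - (6 + 5))) - 84 = (13953 - (3 - 1*11)) - 84 = (13953 - (3 - 11)) - 84 = (13953 - 1*(-8)) - 84 = (13953 + 8) - 84 = 13961 - 84 = 13877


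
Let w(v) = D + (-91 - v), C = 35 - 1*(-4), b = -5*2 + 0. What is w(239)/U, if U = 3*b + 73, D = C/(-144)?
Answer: -15853/2064 ≈ -7.6807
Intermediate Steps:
b = -10 (b = -10 + 0 = -10)
C = 39 (C = 35 + 4 = 39)
D = -13/48 (D = 39/(-144) = 39*(-1/144) = -13/48 ≈ -0.27083)
w(v) = -4381/48 - v (w(v) = -13/48 + (-91 - v) = -4381/48 - v)
U = 43 (U = 3*(-10) + 73 = -30 + 73 = 43)
w(239)/U = (-4381/48 - 1*239)/43 = (-4381/48 - 239)*(1/43) = -15853/48*1/43 = -15853/2064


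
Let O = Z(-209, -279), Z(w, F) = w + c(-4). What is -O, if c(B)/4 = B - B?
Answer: 209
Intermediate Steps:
c(B) = 0 (c(B) = 4*(B - B) = 4*0 = 0)
Z(w, F) = w (Z(w, F) = w + 0 = w)
O = -209
-O = -1*(-209) = 209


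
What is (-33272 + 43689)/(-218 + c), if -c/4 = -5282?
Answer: 10417/20910 ≈ 0.49818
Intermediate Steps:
c = 21128 (c = -4*(-5282) = 21128)
(-33272 + 43689)/(-218 + c) = (-33272 + 43689)/(-218 + 21128) = 10417/20910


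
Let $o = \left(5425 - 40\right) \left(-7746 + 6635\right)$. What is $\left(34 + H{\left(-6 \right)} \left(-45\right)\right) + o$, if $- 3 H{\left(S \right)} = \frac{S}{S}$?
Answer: $-5982686$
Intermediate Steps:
$H{\left(S \right)} = - \frac{1}{3}$ ($H{\left(S \right)} = - \frac{S \frac{1}{S}}{3} = \left(- \frac{1}{3}\right) 1 = - \frac{1}{3}$)
$o = -5982735$ ($o = 5385 \left(-1111\right) = -5982735$)
$\left(34 + H{\left(-6 \right)} \left(-45\right)\right) + o = \left(34 - -15\right) - 5982735 = \left(34 + 15\right) - 5982735 = 49 - 5982735 = -5982686$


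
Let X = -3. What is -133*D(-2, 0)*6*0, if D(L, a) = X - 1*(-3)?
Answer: 0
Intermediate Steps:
D(L, a) = 0 (D(L, a) = -3 - 1*(-3) = -3 + 3 = 0)
-133*D(-2, 0)*6*0 = -133*0*6*0 = -0*0 = -133*0 = 0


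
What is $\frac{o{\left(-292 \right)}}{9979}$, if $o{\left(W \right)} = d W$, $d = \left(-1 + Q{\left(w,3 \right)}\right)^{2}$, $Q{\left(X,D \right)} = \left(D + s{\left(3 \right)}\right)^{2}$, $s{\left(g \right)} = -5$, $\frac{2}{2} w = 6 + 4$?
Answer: $- \frac{2628}{9979} \approx -0.26335$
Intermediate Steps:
$w = 10$ ($w = 6 + 4 = 10$)
$Q{\left(X,D \right)} = \left(-5 + D\right)^{2}$ ($Q{\left(X,D \right)} = \left(D - 5\right)^{2} = \left(-5 + D\right)^{2}$)
$d = 9$ ($d = \left(-1 + \left(-5 + 3\right)^{2}\right)^{2} = \left(-1 + \left(-2\right)^{2}\right)^{2} = \left(-1 + 4\right)^{2} = 3^{2} = 9$)
$o{\left(W \right)} = 9 W$
$\frac{o{\left(-292 \right)}}{9979} = \frac{9 \left(-292\right)}{9979} = \left(-2628\right) \frac{1}{9979} = - \frac{2628}{9979}$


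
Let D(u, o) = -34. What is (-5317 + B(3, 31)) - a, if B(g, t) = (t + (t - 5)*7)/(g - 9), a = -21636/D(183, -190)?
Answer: -203621/34 ≈ -5988.9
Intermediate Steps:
a = 10818/17 (a = -21636/(-34) = -21636*(-1/34) = 10818/17 ≈ 636.35)
B(g, t) = (-35 + 8*t)/(-9 + g) (B(g, t) = (t + (-5 + t)*7)/(-9 + g) = (t + (-35 + 7*t))/(-9 + g) = (-35 + 8*t)/(-9 + g))
(-5317 + B(3, 31)) - a = (-5317 + (-35 + 8*31)/(-9 + 3)) - 1*10818/17 = (-5317 + (-35 + 248)/(-6)) - 10818/17 = (-5317 - ⅙*213) - 10818/17 = (-5317 - 71/2) - 10818/17 = -10705/2 - 10818/17 = -203621/34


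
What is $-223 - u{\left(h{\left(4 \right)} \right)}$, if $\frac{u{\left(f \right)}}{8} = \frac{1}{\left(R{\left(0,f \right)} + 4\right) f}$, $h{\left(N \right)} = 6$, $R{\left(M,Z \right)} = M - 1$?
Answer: $- \frac{2011}{9} \approx -223.44$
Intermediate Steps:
$R{\left(M,Z \right)} = -1 + M$
$u{\left(f \right)} = \frac{8}{3 f}$ ($u{\left(f \right)} = 8 \frac{1}{\left(\left(-1 + 0\right) + 4\right) f} = 8 \frac{1}{\left(-1 + 4\right) f} = 8 \frac{1}{3 f} = \frac{8}{3 f}$)
$-223 - u{\left(h{\left(4 \right)} \right)} = -223 - \frac{8}{3 \cdot 6} = -223 - \frac{8}{3} \cdot \frac{1}{6} = -223 - \frac{4}{9} = - \frac{2011}{9}$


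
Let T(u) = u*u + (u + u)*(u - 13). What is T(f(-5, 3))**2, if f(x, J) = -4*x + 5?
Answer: 1500625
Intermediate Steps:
f(x, J) = 5 - 4*x
T(u) = u**2 + 2*u*(-13 + u) (T(u) = u**2 + (2*u)*(-13 + u) = u**2 + 2*u*(-13 + u))
T(f(-5, 3))**2 = ((5 - 4*(-5))*(-26 + 3*(5 - 4*(-5))))**2 = ((5 + 20)*(-26 + 3*(5 + 20)))**2 = (25*(-26 + 3*25))**2 = (25*(-26 + 75))**2 = (25*49)**2 = 1225**2 = 1500625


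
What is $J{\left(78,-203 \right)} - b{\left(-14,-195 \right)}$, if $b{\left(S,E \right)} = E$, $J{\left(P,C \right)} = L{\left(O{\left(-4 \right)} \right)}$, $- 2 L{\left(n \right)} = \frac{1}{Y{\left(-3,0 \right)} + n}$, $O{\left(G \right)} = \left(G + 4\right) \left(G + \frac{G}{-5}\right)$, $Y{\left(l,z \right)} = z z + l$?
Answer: $\frac{1171}{6} \approx 195.17$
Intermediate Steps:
$Y{\left(l,z \right)} = l + z^{2}$ ($Y{\left(l,z \right)} = z^{2} + l = l + z^{2}$)
$O{\left(G \right)} = \frac{4 G \left(4 + G\right)}{5}$ ($O{\left(G \right)} = \left(4 + G\right) \left(G + G \left(- \frac{1}{5}\right)\right) = \left(4 + G\right) \left(G - \frac{G}{5}\right) = \left(4 + G\right) \frac{4 G}{5} = \frac{4 G \left(4 + G\right)}{5}$)
$L{\left(n \right)} = - \frac{1}{2 \left(-3 + n\right)}$ ($L{\left(n \right)} = - \frac{1}{2 \left(\left(-3 + 0^{2}\right) + n\right)} = - \frac{1}{2 \left(\left(-3 + 0\right) + n\right)} = - \frac{1}{2 \left(-3 + n\right)}$)
$J{\left(P,C \right)} = \frac{1}{6}$ ($J{\left(P,C \right)} = - \frac{1}{-6 + 2 \cdot \frac{4}{5} \left(-4\right) \left(4 - 4\right)} = - \frac{1}{-6 + 2 \cdot \frac{4}{5} \left(-4\right) 0} = - \frac{1}{-6 + 2 \cdot 0} = - \frac{1}{-6 + 0} = - \frac{1}{-6} = \left(-1\right) \left(- \frac{1}{6}\right) = \frac{1}{6}$)
$J{\left(78,-203 \right)} - b{\left(-14,-195 \right)} = \frac{1}{6} - -195 = \frac{1}{6} + 195 = \frac{1171}{6}$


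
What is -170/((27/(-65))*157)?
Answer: 11050/4239 ≈ 2.6067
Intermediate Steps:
-170/((27/(-65))*157) = -170/((27*(-1/65))*157) = -170/((-27/65*157)) = -170/(-4239/65) = -170*(-65/4239) = 11050/4239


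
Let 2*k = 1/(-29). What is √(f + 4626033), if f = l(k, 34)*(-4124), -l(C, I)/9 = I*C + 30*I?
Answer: √35711042685/29 ≈ 6516.3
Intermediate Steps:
k = -1/58 (k = (½)/(-29) = (½)*(-1/29) = -1/58 ≈ -0.017241)
l(C, I) = -270*I - 9*C*I (l(C, I) = -9*(I*C + 30*I) = -9*(C*I + 30*I) = -9*(30*I + C*I) = -270*I - 9*C*I)
f = 1097260308/29 (f = -9*34*(30 - 1/58)*(-4124) = -9*34*1739/58*(-4124) = -266067/29*(-4124) = 1097260308/29 ≈ 3.7837e+7)
√(f + 4626033) = √(1097260308/29 + 4626033) = √(1231415265/29) = √35711042685/29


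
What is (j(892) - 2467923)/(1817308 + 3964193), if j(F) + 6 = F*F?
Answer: -1672265/5781501 ≈ -0.28924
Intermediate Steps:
j(F) = -6 + F**2 (j(F) = -6 + F*F = -6 + F**2)
(j(892) - 2467923)/(1817308 + 3964193) = ((-6 + 892**2) - 2467923)/(1817308 + 3964193) = ((-6 + 795664) - 2467923)/5781501 = (795658 - 2467923)*(1/5781501) = -1672265*1/5781501 = -1672265/5781501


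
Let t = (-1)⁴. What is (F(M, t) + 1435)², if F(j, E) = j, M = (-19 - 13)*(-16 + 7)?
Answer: 2968729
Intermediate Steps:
M = 288 (M = -32*(-9) = 288)
t = 1
(F(M, t) + 1435)² = (288 + 1435)² = 1723² = 2968729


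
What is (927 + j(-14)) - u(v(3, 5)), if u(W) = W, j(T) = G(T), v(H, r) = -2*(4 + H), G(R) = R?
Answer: 927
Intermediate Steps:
v(H, r) = -8 - 2*H
j(T) = T
(927 + j(-14)) - u(v(3, 5)) = (927 - 14) - (-8 - 2*3) = 913 - (-8 - 6) = 913 - 1*(-14) = 913 + 14 = 927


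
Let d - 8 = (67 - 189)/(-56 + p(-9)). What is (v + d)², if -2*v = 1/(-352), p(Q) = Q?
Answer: 204333833089/2093977600 ≈ 97.582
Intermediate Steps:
v = 1/704 (v = -½/(-352) = -½*(-1/352) = 1/704 ≈ 0.0014205)
d = 642/65 (d = 8 + (67 - 189)/(-56 - 9) = 8 - 122/(-65) = 8 - 122*(-1/65) = 8 + 122/65 = 642/65 ≈ 9.8769)
(v + d)² = (1/704 + 642/65)² = (452033/45760)² = 204333833089/2093977600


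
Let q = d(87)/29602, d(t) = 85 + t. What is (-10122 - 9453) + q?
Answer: -289729489/14801 ≈ -19575.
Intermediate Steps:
q = 86/14801 (q = (85 + 87)/29602 = 172*(1/29602) = 86/14801 ≈ 0.0058104)
(-10122 - 9453) + q = (-10122 - 9453) + 86/14801 = -19575 + 86/14801 = -289729489/14801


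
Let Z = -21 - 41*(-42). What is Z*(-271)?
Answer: -460971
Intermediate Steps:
Z = 1701 (Z = -21 + 1722 = 1701)
Z*(-271) = 1701*(-271) = -460971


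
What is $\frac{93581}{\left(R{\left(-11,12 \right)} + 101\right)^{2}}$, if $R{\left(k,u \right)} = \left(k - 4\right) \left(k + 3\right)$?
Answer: $\frac{93581}{48841} \approx 1.916$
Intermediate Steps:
$R{\left(k,u \right)} = \left(-4 + k\right) \left(3 + k\right)$
$\frac{93581}{\left(R{\left(-11,12 \right)} + 101\right)^{2}} = \frac{93581}{\left(\left(-12 + \left(-11\right)^{2} - -11\right) + 101\right)^{2}} = \frac{93581}{\left(\left(-12 + 121 + 11\right) + 101\right)^{2}} = \frac{93581}{\left(120 + 101\right)^{2}} = \frac{93581}{221^{2}} = \frac{93581}{48841}$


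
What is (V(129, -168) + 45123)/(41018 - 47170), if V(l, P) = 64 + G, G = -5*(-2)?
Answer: -45197/6152 ≈ -7.3467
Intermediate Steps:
G = 10
V(l, P) = 74 (V(l, P) = 64 + 10 = 74)
(V(129, -168) + 45123)/(41018 - 47170) = (74 + 45123)/(41018 - 47170) = 45197/(-6152) = 45197*(-1/6152) = -45197/6152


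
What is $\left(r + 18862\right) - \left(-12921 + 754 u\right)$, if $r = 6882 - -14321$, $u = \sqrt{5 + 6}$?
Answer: $52986 - 754 \sqrt{11} \approx 50485.0$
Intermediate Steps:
$u = \sqrt{11} \approx 3.3166$
$r = 21203$ ($r = 6882 + 14321 = 21203$)
$\left(r + 18862\right) - \left(-12921 + 754 u\right) = \left(21203 + 18862\right) + \left(12921 - 754 \sqrt{11}\right) = 40065 + \left(12921 - 754 \sqrt{11}\right) = 52986 - 754 \sqrt{11}$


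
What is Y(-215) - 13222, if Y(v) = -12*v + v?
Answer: -10857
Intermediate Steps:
Y(v) = -11*v
Y(-215) - 13222 = -11*(-215) - 13222 = 2365 - 13222 = -10857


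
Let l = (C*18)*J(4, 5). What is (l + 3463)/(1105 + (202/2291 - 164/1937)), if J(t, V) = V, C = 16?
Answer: 21757881301/4903637585 ≈ 4.4371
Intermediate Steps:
l = 1440 (l = (16*18)*5 = 288*5 = 1440)
(l + 3463)/(1105 + (202/2291 - 164/1937)) = (1440 + 3463)/(1105 + (202/2291 - 164/1937)) = 4903/(1105 + (202*(1/2291) - 164*1/1937)) = 4903/(1105 + (202/2291 - 164/1937)) = 4903/(1105 + 15550/4437667) = 4903/(4903637585/4437667) = 4903*(4437667/4903637585) = 21757881301/4903637585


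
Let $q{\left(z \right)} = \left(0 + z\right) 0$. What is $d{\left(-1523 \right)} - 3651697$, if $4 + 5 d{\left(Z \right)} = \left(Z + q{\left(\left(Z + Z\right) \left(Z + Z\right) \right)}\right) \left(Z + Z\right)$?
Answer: $- \frac{13619431}{5} \approx -2.7239 \cdot 10^{6}$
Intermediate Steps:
$q{\left(z \right)} = 0$ ($q{\left(z \right)} = z 0 = 0$)
$d{\left(Z \right)} = - \frac{4}{5} + \frac{2 Z^{2}}{5}$ ($d{\left(Z \right)} = - \frac{4}{5} + \frac{\left(Z + 0\right) \left(Z + Z\right)}{5} = - \frac{4}{5} + \frac{Z 2 Z}{5} = - \frac{4}{5} + \frac{2 Z^{2}}{5}$)
$d{\left(-1523 \right)} - 3651697 = \left(- \frac{4}{5} + \frac{2 \left(-1523\right)^{2}}{5}\right) - 3651697 = \left(- \frac{4}{5} + \frac{2}{5} \cdot 2319529\right) - 3651697 = \left(- \frac{4}{5} + \frac{4639058}{5}\right) - 3651697 = \frac{4639054}{5} - 3651697 = - \frac{13619431}{5}$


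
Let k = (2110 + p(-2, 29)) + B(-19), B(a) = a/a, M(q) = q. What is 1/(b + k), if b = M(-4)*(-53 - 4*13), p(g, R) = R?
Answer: 1/2560 ≈ 0.00039063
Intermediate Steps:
B(a) = 1
k = 2140 (k = (2110 + 29) + 1 = 2139 + 1 = 2140)
b = 420 (b = -4*(-53 - 4*13) = -4*(-53 - 1*52) = -4*(-53 - 52) = -4*(-105) = 420)
1/(b + k) = 1/(420 + 2140) = 1/2560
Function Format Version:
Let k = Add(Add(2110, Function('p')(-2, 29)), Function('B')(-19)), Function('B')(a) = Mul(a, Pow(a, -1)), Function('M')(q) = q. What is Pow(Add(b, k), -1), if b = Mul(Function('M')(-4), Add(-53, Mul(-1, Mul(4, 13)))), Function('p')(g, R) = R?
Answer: Rational(1, 2560) ≈ 0.00039063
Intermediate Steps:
Function('B')(a) = 1
k = 2140 (k = Add(Add(2110, 29), 1) = Add(2139, 1) = 2140)
b = 420 (b = Mul(-4, Add(-53, Mul(-1, Mul(4, 13)))) = Mul(-4, Add(-53, Mul(-1, 52))) = Mul(-4, Add(-53, -52)) = Mul(-4, -105) = 420)
Pow(Add(b, k), -1) = Pow(Add(420, 2140), -1) = Pow(2560, -1) = Rational(1, 2560)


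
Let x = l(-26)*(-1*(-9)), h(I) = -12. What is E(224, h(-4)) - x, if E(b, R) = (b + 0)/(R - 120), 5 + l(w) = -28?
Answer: 9745/33 ≈ 295.30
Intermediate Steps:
l(w) = -33 (l(w) = -5 - 28 = -33)
E(b, R) = b/(-120 + R)
x = -297 (x = -(-33)*(-9) = -33*9 = -297)
E(224, h(-4)) - x = 224/(-120 - 12) - 1*(-297) = 224/(-132) + 297 = 224*(-1/132) + 297 = -56/33 + 297 = 9745/33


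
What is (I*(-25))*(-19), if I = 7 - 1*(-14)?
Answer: 9975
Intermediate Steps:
I = 21 (I = 7 + 14 = 21)
(I*(-25))*(-19) = (21*(-25))*(-19) = -525*(-19) = 9975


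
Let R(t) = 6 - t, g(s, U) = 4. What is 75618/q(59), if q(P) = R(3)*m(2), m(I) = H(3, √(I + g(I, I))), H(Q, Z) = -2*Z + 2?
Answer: -12603/5 - 12603*√6/5 ≈ -8694.8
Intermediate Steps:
H(Q, Z) = 2 - 2*Z
m(I) = 2 - 2*√(4 + I) (m(I) = 2 - 2*√(I + 4) = 2 - 2*√(4 + I))
q(P) = 6 - 6*√6 (q(P) = (6 - 1*3)*(2 - 2*√(4 + 2)) = (6 - 3)*(2 - 2*√6) = 3*(2 - 2*√6) = 6 - 6*√6)
75618/q(59) = 75618/(6 - 6*√6)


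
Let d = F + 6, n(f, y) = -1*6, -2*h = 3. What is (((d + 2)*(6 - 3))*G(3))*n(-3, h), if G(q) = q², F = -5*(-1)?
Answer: -2106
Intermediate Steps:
F = 5
h = -3/2 (h = -½*3 = -3/2 ≈ -1.5000)
n(f, y) = -6
d = 11 (d = 5 + 6 = 11)
(((d + 2)*(6 - 3))*G(3))*n(-3, h) = (((11 + 2)*(6 - 3))*3²)*(-6) = ((13*3)*9)*(-6) = (39*9)*(-6) = 351*(-6) = -2106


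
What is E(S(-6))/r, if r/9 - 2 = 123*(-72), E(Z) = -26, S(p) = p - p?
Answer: 13/39843 ≈ 0.00032628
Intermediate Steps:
S(p) = 0
r = -79686 (r = 18 + 9*(123*(-72)) = 18 + 9*(-8856) = 18 - 79704 = -79686)
E(S(-6))/r = -26/(-79686) = -26*(-1/79686) = 13/39843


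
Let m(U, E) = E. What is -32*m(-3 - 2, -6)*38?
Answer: 7296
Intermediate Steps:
-32*m(-3 - 2, -6)*38 = -32*(-6)*38 = 192*38 = 7296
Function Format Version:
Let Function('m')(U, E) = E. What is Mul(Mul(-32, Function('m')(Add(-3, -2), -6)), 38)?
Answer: 7296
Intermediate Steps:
Mul(Mul(-32, Function('m')(Add(-3, -2), -6)), 38) = Mul(Mul(-32, -6), 38) = Mul(192, 38) = 7296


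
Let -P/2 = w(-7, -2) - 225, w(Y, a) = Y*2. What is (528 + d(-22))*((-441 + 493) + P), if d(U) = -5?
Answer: 277190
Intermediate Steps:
w(Y, a) = 2*Y
P = 478 (P = -2*(2*(-7) - 225) = -2*(-14 - 225) = -2*(-239) = 478)
(528 + d(-22))*((-441 + 493) + P) = (528 - 5)*((-441 + 493) + 478) = 523*(52 + 478) = 523*530 = 277190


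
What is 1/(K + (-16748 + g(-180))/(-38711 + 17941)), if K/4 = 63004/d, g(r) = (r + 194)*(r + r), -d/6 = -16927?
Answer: 527360685/1861801294 ≈ 0.28325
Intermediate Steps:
d = 101562 (d = -6*(-16927) = 101562)
g(r) = 2*r*(194 + r) (g(r) = (194 + r)*(2*r) = 2*r*(194 + r))
K = 126008/50781 (K = 4*(63004/101562) = 4*(63004*(1/101562)) = 4*(31502/50781) = 126008/50781 ≈ 2.4814)
1/(K + (-16748 + g(-180))/(-38711 + 17941)) = 1/(126008/50781 + (-16748 + 2*(-180)*(194 - 180))/(-38711 + 17941)) = 1/(126008/50781 + (-16748 + 2*(-180)*14)/(-20770)) = 1/(126008/50781 + (-16748 - 5040)*(-1/20770)) = 1/(126008/50781 - 21788*(-1/20770)) = 1/(126008/50781 + 10894/10385) = 1/(1861801294/527360685) = 527360685/1861801294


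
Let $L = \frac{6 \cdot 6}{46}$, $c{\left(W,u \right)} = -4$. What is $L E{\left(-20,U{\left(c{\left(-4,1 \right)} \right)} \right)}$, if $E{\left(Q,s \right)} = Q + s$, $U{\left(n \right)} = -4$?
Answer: $- \frac{432}{23} \approx -18.783$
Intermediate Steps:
$L = \frac{18}{23}$ ($L = 36 \cdot \frac{1}{46} = \frac{18}{23} \approx 0.78261$)
$L E{\left(-20,U{\left(c{\left(-4,1 \right)} \right)} \right)} = \frac{18 \left(-20 - 4\right)}{23} = \frac{18}{23} \left(-24\right) = - \frac{432}{23}$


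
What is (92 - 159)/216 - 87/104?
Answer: -805/702 ≈ -1.1467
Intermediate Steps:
(92 - 159)/216 - 87/104 = -67*1/216 - 87*1/104 = -67/216 - 87/104 = -805/702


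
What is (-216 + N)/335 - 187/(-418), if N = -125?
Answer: -7263/12730 ≈ -0.57054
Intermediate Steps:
(-216 + N)/335 - 187/(-418) = (-216 - 125)/335 - 187/(-418) = -341*1/335 - 187*(-1/418) = -341/335 + 17/38 = -7263/12730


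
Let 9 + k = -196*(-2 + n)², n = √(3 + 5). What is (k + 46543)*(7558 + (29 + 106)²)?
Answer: 1139144506 + 40427744*√2 ≈ 1.1963e+9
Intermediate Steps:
n = 2*√2 (n = √8 = 2*√2 ≈ 2.8284)
k = -9 - 196*(-2 + 2*√2)² ≈ -143.51
(k + 46543)*(7558 + (29 + 106)²) = ((-2361 + 1568*√2) + 46543)*(7558 + (29 + 106)²) = (44182 + 1568*√2)*(7558 + 135²) = (44182 + 1568*√2)*(7558 + 18225) = (44182 + 1568*√2)*25783 = 1139144506 + 40427744*√2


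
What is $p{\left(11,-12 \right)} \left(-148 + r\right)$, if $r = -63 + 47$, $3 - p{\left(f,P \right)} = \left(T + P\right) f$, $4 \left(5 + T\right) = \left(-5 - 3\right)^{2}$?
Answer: $-2296$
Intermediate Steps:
$T = 11$ ($T = -5 + \frac{\left(-5 - 3\right)^{2}}{4} = -5 + \frac{\left(-8\right)^{2}}{4} = -5 + \frac{1}{4} \cdot 64 = -5 + 16 = 11$)
$p{\left(f,P \right)} = 3 - f \left(11 + P\right)$ ($p{\left(f,P \right)} = 3 - \left(11 + P\right) f = 3 - f \left(11 + P\right)$)
$r = -16$
$p{\left(11,-12 \right)} \left(-148 + r\right) = \left(3 - 121 - \left(-12\right) 11\right) \left(-148 - 16\right) = \left(3 - 121 + 132\right) \left(-164\right) = 14 \left(-164\right) = -2296$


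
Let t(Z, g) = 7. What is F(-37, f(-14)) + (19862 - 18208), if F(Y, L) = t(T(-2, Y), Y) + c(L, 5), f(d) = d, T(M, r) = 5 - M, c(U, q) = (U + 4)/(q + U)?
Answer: 14959/9 ≈ 1662.1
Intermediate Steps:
c(U, q) = (4 + U)/(U + q)
F(Y, L) = 7 + (4 + L)/(5 + L) (F(Y, L) = 7 + (4 + L)/(L + 5) = 7 + (4 + L)/(5 + L))
F(-37, f(-14)) + (19862 - 18208) = (39 + 8*(-14))/(5 - 14) + (19862 - 18208) = (39 - 112)/(-9) + 1654 = -1/9*(-73) + 1654 = 73/9 + 1654 = 14959/9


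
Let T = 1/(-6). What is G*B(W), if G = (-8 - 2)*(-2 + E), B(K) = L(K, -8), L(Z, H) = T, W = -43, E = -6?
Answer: -40/3 ≈ -13.333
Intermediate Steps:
T = -⅙ ≈ -0.16667
L(Z, H) = -⅙
B(K) = -⅙
G = 80 (G = (-8 - 2)*(-2 - 6) = -10*(-8) = 80)
G*B(W) = 80*(-⅙) = -40/3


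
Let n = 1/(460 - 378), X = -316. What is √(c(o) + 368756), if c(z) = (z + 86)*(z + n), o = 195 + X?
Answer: √2507988614/82 ≈ 610.73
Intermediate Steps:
o = -121 (o = 195 - 316 = -121)
n = 1/82 ≈ 0.012195
c(z) = (86 + z)*(1/82 + z) (c(z) = (z + 86)*(z + 1/82) = (86 + z)*(1/82 + z))
√(c(o) + 368756) = √((43/41 + (-121)² + (7053/82)*(-121)) + 368756) = √((43/41 + 14641 - 853413/82) + 368756) = √(347235/82 + 368756) = √(30585227/82) = √2507988614/82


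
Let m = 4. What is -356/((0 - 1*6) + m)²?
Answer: -89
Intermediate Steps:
-356/((0 - 1*6) + m)² = -356/((0 - 1*6) + 4)² = -356/((0 - 6) + 4)² = -356/(-6 + 4)² = -356/((-2)²) = -356/4 = -356*¼ = -89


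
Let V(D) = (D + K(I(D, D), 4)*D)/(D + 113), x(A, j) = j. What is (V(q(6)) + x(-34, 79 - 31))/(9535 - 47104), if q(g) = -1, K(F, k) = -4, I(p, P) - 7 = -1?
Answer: -1793/1402576 ≈ -0.0012784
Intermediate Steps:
I(p, P) = 6 (I(p, P) = 7 - 1 = 6)
V(D) = -3*D/(113 + D) (V(D) = (D - 4*D)/(D + 113) = (-3*D)/(113 + D) = -3*D/(113 + D))
(V(q(6)) + x(-34, 79 - 31))/(9535 - 47104) = (-3*(-1)/(113 - 1) + (79 - 31))/(9535 - 47104) = (-3*(-1)/112 + 48)/(-37569) = (-3*(-1)*1/112 + 48)*(-1/37569) = (3/112 + 48)*(-1/37569) = (5379/112)*(-1/37569) = -1793/1402576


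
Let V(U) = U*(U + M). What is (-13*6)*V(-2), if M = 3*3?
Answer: 1092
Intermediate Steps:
M = 9
V(U) = U*(9 + U) (V(U) = U*(U + 9) = U*(9 + U))
(-13*6)*V(-2) = (-13*6)*(-2*(9 - 2)) = -(-156)*7 = -78*(-14) = 1092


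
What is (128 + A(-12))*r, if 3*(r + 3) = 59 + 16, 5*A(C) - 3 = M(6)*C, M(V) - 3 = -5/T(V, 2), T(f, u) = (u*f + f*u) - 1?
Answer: 308462/115 ≈ 2682.3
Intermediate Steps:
T(f, u) = -1 + 2*f*u (T(f, u) = (f*u + f*u) - 1 = 2*f*u - 1 = -1 + 2*f*u)
M(V) = 3 - 5/(-1 + 4*V) (M(V) = 3 - 5/(-1 + 2*V*2) = 3 - 5/(-1 + 4*V))
A(C) = ⅗ + 64*C/115 (A(C) = ⅗ + ((4*(-2 + 3*6)/(-1 + 4*6))*C)/5 = ⅗ + ((4*(-2 + 18)/(-1 + 24))*C)/5 = ⅗ + ((4*16/23)*C)/5 = ⅗ + ((4*(1/23)*16)*C)/5 = ⅗ + (64*C/23)/5 = ⅗ + 64*C/115)
r = 22 (r = -3 + (59 + 16)/3 = -3 + (⅓)*75 = -3 + 25 = 22)
(128 + A(-12))*r = (128 + (⅗ + (64/115)*(-12)))*22 = (128 + (⅗ - 768/115))*22 = (128 - 699/115)*22 = (14021/115)*22 = 308462/115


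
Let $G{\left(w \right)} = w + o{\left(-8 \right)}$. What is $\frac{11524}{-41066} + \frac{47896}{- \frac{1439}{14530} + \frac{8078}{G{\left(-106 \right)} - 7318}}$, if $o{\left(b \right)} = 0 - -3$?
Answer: $- \frac{106043174426589998}{2629294980747} \approx -40331.0$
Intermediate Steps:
$o{\left(b \right)} = 3$ ($o{\left(b \right)} = 0 + 3 = 3$)
$G{\left(w \right)} = 3 + w$ ($G{\left(w \right)} = w + 3 = 3 + w$)
$\frac{11524}{-41066} + \frac{47896}{- \frac{1439}{14530} + \frac{8078}{G{\left(-106 \right)} - 7318}} = \frac{11524}{-41066} + \frac{47896}{- \frac{1439}{14530} + \frac{8078}{\left(3 - 106\right) - 7318}} = 11524 \left(- \frac{1}{41066}\right) + \frac{47896}{\left(-1439\right) \frac{1}{14530} + \frac{8078}{-103 - 7318}} = - \frac{5762}{20533} + \frac{47896}{- \frac{1439}{14530} + \frac{8078}{-7421}} = - \frac{5762}{20533} + \frac{47896}{- \frac{1439}{14530} + 8078 \left(- \frac{1}{7421}\right)} = - \frac{5762}{20533} + \frac{47896}{- \frac{1439}{14530} - \frac{8078}{7421}} = - \frac{5762}{20533} + \frac{47896}{- \frac{128052159}{107827130}} = - \frac{5762}{20533} + 47896 \left(- \frac{107827130}{128052159}\right) = - \frac{5762}{20533} - \frac{5164488218480}{128052159} = - \frac{106043174426589998}{2629294980747}$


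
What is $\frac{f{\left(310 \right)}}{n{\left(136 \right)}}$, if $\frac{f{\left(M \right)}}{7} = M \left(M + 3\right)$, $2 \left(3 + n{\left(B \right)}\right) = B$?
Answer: $\frac{135842}{13} \approx 10449.0$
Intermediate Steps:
$n{\left(B \right)} = -3 + \frac{B}{2}$
$f{\left(M \right)} = 7 M \left(3 + M\right)$ ($f{\left(M \right)} = 7 M \left(M + 3\right) = 7 M \left(3 + M\right)$)
$\frac{f{\left(310 \right)}}{n{\left(136 \right)}} = \frac{7 \cdot 310 \left(3 + 310\right)}{-3 + \frac{1}{2} \cdot 136} = \frac{7 \cdot 310 \cdot 313}{-3 + 68} = \frac{679210}{65} = 679210 \cdot \frac{1}{65} = \frac{135842}{13}$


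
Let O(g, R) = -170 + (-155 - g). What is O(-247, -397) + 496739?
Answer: 496661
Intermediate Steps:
O(g, R) = -325 - g
O(-247, -397) + 496739 = (-325 - 1*(-247)) + 496739 = (-325 + 247) + 496739 = -78 + 496739 = 496661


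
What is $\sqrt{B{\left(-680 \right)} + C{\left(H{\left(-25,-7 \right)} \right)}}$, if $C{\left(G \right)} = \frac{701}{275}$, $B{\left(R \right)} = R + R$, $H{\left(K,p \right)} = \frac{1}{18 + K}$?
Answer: $\frac{i \sqrt{4106289}}{55} \approx 36.844 i$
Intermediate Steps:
$B{\left(R \right)} = 2 R$
$C{\left(G \right)} = \frac{701}{275}$ ($C{\left(G \right)} = 701 \cdot \frac{1}{275} = \frac{701}{275}$)
$\sqrt{B{\left(-680 \right)} + C{\left(H{\left(-25,-7 \right)} \right)}} = \sqrt{2 \left(-680\right) + \frac{701}{275}} = \sqrt{-1360 + \frac{701}{275}} = \sqrt{- \frac{373299}{275}} = \frac{i \sqrt{4106289}}{55}$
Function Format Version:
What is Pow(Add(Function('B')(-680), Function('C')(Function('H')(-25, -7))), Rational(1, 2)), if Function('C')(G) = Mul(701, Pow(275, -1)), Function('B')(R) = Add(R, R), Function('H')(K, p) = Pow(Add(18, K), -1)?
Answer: Mul(Rational(1, 55), I, Pow(4106289, Rational(1, 2))) ≈ Mul(36.844, I)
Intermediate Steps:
Function('B')(R) = Mul(2, R)
Function('C')(G) = Rational(701, 275) (Function('C')(G) = Mul(701, Rational(1, 275)) = Rational(701, 275))
Pow(Add(Function('B')(-680), Function('C')(Function('H')(-25, -7))), Rational(1, 2)) = Pow(Add(Mul(2, -680), Rational(701, 275)), Rational(1, 2)) = Pow(Add(-1360, Rational(701, 275)), Rational(1, 2)) = Pow(Rational(-373299, 275), Rational(1, 2)) = Mul(Rational(1, 55), I, Pow(4106289, Rational(1, 2)))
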